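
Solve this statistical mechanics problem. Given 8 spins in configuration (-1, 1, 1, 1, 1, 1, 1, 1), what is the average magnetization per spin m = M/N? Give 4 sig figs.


Step 1: Count up spins (+1): 7, down spins (-1): 1
Step 2: Total magnetization M = 7 - 1 = 6
Step 3: m = M/N = 6/8 = 0.75

0.75


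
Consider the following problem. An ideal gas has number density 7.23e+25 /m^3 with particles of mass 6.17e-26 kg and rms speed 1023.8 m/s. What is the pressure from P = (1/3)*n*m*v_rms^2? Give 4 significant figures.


Step 1: v_rms^2 = 1023.8^2 = 1.048e+06
Step 2: n*m = 7.23e+25*6.17e-26 = 4.461
Step 3: P = (1/3)*4.461*1.048e+06 = 1.559e+06 Pa

1.559e+06


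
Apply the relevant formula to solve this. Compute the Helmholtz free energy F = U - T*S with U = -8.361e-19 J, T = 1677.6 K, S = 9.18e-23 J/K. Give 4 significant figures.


Step 1: T*S = 1677.6 * 9.18e-23 = 1.54e-19 J
Step 2: F = U - T*S = -8.361e-19 - 1.54e-19
Step 3: F = -9.901e-19 J

-9.901e-19


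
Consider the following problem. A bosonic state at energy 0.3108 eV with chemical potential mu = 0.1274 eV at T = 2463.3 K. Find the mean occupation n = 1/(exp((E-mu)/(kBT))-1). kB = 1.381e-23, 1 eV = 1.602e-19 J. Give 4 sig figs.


Step 1: (E - mu) = 0.1834 eV
Step 2: x = (E-mu)*eV/(kB*T) = 0.1834*1.602e-19/(1.381e-23*2463.3) = 0.8637
Step 3: exp(x) = 2.372
Step 4: n = 1/(exp(x)-1) = 0.7289

0.7289


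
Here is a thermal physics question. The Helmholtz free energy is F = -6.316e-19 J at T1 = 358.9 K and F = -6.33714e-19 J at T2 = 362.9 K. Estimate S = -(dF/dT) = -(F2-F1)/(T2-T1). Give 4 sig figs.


Step 1: dF = F2 - F1 = -6.33714e-19 - (-6.316e-19) = -2.114e-21 J
Step 2: dT = T2 - T1 = 362.9 - 358.9 = 4 K
Step 3: S = -dF/dT = -(-2.114e-21)/4 = 5.285e-22 J/K

5.285e-22


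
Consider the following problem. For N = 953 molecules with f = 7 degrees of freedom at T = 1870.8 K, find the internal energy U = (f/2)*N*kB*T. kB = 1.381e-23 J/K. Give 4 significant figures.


Step 1: f/2 = 7/2 = 3.5
Step 2: N*kB*T = 953*1.381e-23*1870.8 = 2.462e-17
Step 3: U = 3.5 * 2.462e-17 = 8.618e-17 J

8.618e-17


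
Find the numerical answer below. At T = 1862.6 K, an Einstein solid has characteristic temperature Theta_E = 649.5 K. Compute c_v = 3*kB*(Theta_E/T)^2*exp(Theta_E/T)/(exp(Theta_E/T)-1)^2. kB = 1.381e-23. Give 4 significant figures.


Step 1: x = Theta_E/T = 649.5/1862.6 = 0.3487
Step 2: x^2 = 0.1216
Step 3: exp(x) = 1.417
Step 4: c_v = 3*1.381e-23*0.1216*1.417/(1.417-1)^2 = 4.101e-23

4.101e-23


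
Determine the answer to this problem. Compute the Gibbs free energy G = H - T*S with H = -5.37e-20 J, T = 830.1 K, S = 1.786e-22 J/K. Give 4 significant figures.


Step 1: T*S = 830.1 * 1.786e-22 = 1.483e-19 J
Step 2: G = H - T*S = -5.37e-20 - 1.483e-19
Step 3: G = -2.02e-19 J

-2.02e-19


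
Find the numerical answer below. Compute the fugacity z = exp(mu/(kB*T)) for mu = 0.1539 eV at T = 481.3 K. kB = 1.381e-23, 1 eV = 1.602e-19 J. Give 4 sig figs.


Step 1: Convert mu to Joules: 0.1539*1.602e-19 = 2.465e-20 J
Step 2: kB*T = 1.381e-23*481.3 = 6.647e-21 J
Step 3: mu/(kB*T) = 3.709
Step 4: z = exp(3.709) = 40.83

40.83


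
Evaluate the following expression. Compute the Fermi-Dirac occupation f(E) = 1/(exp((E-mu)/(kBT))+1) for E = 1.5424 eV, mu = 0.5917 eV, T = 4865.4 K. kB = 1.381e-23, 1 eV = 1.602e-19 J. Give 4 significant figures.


Step 1: (E - mu) = 1.5424 - 0.5917 = 0.9507 eV
Step 2: Convert: (E-mu)*eV = 1.523e-19 J
Step 3: x = (E-mu)*eV/(kB*T) = 2.267
Step 4: f = 1/(exp(2.267)+1) = 0.09392

0.09392


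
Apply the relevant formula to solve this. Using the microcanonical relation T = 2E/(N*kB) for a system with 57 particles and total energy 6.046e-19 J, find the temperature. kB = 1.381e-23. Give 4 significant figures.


Step 1: Numerator = 2*E = 2*6.046e-19 = 1.209e-18 J
Step 2: Denominator = N*kB = 57*1.381e-23 = 7.872e-22
Step 3: T = 1.209e-18 / 7.872e-22 = 1536 K

1536


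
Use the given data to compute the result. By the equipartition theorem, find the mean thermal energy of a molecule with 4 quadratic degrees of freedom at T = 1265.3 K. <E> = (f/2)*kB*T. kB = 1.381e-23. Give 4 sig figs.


Step 1: f/2 = 4/2 = 2
Step 2: kB*T = 1.381e-23 * 1265.3 = 1.747e-20
Step 3: <E> = 2 * 1.747e-20 = 3.495e-20 J

3.495e-20


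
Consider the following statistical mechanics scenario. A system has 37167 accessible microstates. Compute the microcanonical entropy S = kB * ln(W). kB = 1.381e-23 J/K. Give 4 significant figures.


Step 1: ln(W) = ln(37167) = 10.52
Step 2: S = kB * ln(W) = 1.381e-23 * 10.52
Step 3: S = 1.453e-22 J/K

1.453e-22


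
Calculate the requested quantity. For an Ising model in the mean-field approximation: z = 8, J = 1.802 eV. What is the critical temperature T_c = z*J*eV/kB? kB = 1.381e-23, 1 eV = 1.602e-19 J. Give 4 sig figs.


Step 1: z*J = 8*1.802 = 14.42 eV
Step 2: Convert to Joules: 14.42*1.602e-19 = 2.309e-18 J
Step 3: T_c = 2.309e-18 / 1.381e-23 = 1.672e+05 K

1.672e+05


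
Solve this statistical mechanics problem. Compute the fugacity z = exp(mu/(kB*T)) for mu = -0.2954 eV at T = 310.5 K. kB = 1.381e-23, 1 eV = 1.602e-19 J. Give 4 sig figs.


Step 1: Convert mu to Joules: -0.2954*1.602e-19 = -4.732e-20 J
Step 2: kB*T = 1.381e-23*310.5 = 4.288e-21 J
Step 3: mu/(kB*T) = -11.04
Step 4: z = exp(-11.04) = 1.611e-05

1.611e-05


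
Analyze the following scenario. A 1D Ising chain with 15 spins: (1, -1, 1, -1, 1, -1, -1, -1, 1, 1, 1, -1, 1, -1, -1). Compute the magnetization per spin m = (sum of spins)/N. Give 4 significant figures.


Step 1: Count up spins (+1): 7, down spins (-1): 8
Step 2: Total magnetization M = 7 - 8 = -1
Step 3: m = M/N = -1/15 = -0.06667

-0.06667


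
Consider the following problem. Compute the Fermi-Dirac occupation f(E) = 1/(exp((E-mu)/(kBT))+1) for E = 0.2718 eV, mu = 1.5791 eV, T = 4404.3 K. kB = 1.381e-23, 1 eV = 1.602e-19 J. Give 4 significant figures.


Step 1: (E - mu) = 0.2718 - 1.5791 = -1.307 eV
Step 2: Convert: (E-mu)*eV = -2.094e-19 J
Step 3: x = (E-mu)*eV/(kB*T) = -3.443
Step 4: f = 1/(exp(-3.443)+1) = 0.969

0.969


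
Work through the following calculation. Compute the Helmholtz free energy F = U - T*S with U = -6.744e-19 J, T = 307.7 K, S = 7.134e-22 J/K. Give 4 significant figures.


Step 1: T*S = 307.7 * 7.134e-22 = 2.195e-19 J
Step 2: F = U - T*S = -6.744e-19 - 2.195e-19
Step 3: F = -8.939e-19 J

-8.939e-19


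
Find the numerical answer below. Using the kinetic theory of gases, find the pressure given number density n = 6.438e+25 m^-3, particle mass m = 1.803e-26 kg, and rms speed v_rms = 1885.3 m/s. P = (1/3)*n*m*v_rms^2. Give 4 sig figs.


Step 1: v_rms^2 = 1885.3^2 = 3.554e+06
Step 2: n*m = 6.438e+25*1.803e-26 = 1.161
Step 3: P = (1/3)*1.161*3.554e+06 = 1.375e+06 Pa

1.375e+06


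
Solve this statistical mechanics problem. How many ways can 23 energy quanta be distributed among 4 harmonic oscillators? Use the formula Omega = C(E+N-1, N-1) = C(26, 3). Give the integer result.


Step 1: Use binomial coefficient C(26, 3)
Step 2: Numerator = 26! / 23!
Step 3: Denominator = 3!
Step 4: Omega = 2600

2600


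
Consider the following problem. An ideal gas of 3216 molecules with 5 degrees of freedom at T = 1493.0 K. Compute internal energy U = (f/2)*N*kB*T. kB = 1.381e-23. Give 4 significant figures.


Step 1: f/2 = 5/2 = 2.5
Step 2: N*kB*T = 3216*1.381e-23*1493.0 = 6.631e-17
Step 3: U = 2.5 * 6.631e-17 = 1.658e-16 J

1.658e-16


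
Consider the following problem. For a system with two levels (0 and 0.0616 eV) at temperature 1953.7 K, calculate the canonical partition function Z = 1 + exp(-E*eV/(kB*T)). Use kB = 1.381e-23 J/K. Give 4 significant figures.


Step 1: Compute beta*E = E*eV/(kB*T) = 0.0616*1.602e-19/(1.381e-23*1953.7) = 0.3658
Step 2: exp(-beta*E) = exp(-0.3658) = 0.6937
Step 3: Z = 1 + 0.6937 = 1.694

1.694


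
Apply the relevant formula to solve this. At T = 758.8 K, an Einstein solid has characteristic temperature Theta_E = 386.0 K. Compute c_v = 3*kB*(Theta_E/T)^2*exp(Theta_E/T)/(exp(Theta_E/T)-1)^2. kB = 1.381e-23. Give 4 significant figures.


Step 1: x = Theta_E/T = 386.0/758.8 = 0.5087
Step 2: x^2 = 0.2588
Step 3: exp(x) = 1.663
Step 4: c_v = 3*1.381e-23*0.2588*1.663/(1.663-1)^2 = 4.055e-23

4.055e-23


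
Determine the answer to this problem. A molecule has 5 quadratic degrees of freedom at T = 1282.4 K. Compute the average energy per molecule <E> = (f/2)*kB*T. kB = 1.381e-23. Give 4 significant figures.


Step 1: f/2 = 5/2 = 2.5
Step 2: kB*T = 1.381e-23 * 1282.4 = 1.771e-20
Step 3: <E> = 2.5 * 1.771e-20 = 4.427e-20 J

4.427e-20


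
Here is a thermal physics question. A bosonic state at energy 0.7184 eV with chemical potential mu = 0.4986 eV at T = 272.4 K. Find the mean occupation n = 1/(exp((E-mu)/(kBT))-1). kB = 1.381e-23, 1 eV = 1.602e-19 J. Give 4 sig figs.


Step 1: (E - mu) = 0.2198 eV
Step 2: x = (E-mu)*eV/(kB*T) = 0.2198*1.602e-19/(1.381e-23*272.4) = 9.36
Step 3: exp(x) = 1.162e+04
Step 4: n = 1/(exp(x)-1) = 8.608e-05

8.608e-05


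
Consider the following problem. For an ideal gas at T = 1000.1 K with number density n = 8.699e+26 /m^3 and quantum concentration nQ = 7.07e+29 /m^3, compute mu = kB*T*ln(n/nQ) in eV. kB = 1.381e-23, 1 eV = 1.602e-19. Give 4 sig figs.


Step 1: n/nQ = 8.699e+26/7.07e+29 = 0.00123
Step 2: ln(n/nQ) = -6.7
Step 3: mu = kB*T*ln(n/nQ) = 1.381e-20*-6.7 = -9.254e-20 J
Step 4: Convert to eV: -9.254e-20/1.602e-19 = -0.5777 eV

-0.5777


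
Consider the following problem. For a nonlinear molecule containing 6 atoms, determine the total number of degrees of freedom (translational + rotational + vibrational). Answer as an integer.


Step 1: Translational DOF = 3
Step 2: Rotational DOF (nonlinear) = 3
Step 3: Vibrational DOF = 3*6 - 6 = 12
Step 4: Total = 3 + 3 + 12 = 18

18


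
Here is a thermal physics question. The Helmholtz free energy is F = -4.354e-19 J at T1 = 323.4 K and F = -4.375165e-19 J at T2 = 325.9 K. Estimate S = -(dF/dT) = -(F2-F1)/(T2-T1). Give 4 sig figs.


Step 1: dF = F2 - F1 = -4.375165e-19 - (-4.354e-19) = -2.1165e-21 J
Step 2: dT = T2 - T1 = 325.9 - 323.4 = 2.5 K
Step 3: S = -dF/dT = -(-2.1165e-21)/2.5 = 8.466e-22 J/K

8.466e-22


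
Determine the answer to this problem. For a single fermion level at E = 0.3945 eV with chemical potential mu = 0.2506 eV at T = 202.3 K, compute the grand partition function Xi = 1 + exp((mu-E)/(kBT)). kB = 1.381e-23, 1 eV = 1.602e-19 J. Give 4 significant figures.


Step 1: (mu - E) = 0.2506 - 0.3945 = -0.1439 eV
Step 2: x = (mu-E)*eV/(kB*T) = -0.1439*1.602e-19/(1.381e-23*202.3) = -8.252
Step 3: exp(x) = 0.0002609
Step 4: Xi = 1 + 0.0002609 = 1

1


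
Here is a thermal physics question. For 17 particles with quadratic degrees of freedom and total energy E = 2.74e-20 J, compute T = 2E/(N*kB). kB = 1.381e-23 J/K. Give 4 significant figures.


Step 1: Numerator = 2*E = 2*2.74e-20 = 5.48e-20 J
Step 2: Denominator = N*kB = 17*1.381e-23 = 2.348e-22
Step 3: T = 5.48e-20 / 2.348e-22 = 233.4 K

233.4


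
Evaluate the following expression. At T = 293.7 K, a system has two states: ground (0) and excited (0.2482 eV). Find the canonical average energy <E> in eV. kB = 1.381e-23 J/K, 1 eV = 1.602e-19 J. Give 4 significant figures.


Step 1: beta*E = 0.2482*1.602e-19/(1.381e-23*293.7) = 9.803
Step 2: exp(-beta*E) = 5.528e-05
Step 3: <E> = 0.2482*5.528e-05/(1+5.528e-05) = 1.372e-05 eV

1.372e-05


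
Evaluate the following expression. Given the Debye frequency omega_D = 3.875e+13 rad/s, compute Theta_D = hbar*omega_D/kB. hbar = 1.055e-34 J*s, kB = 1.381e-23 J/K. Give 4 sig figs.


Step 1: hbar*omega_D = 1.055e-34 * 3.875e+13 = 4.088e-21 J
Step 2: Theta_D = 4.088e-21 / 1.381e-23
Step 3: Theta_D = 296 K

296


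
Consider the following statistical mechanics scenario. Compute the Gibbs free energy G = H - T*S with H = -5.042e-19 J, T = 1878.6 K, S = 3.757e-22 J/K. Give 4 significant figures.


Step 1: T*S = 1878.6 * 3.757e-22 = 7.058e-19 J
Step 2: G = H - T*S = -5.042e-19 - 7.058e-19
Step 3: G = -1.21e-18 J

-1.21e-18


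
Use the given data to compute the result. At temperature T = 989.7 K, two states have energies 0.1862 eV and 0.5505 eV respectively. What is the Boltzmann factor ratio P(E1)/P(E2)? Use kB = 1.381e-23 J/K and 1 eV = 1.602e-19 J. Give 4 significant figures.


Step 1: Compute energy difference dE = E1 - E2 = 0.1862 - 0.5505 = -0.3643 eV
Step 2: Convert to Joules: dE_J = -0.3643 * 1.602e-19 = -5.836e-20 J
Step 3: Compute exponent = -dE_J / (kB * T) = -(-5.836e-20) / (1.381e-23 * 989.7) = 4.27
Step 4: P(E1)/P(E2) = exp(4.27) = 71.52

71.52


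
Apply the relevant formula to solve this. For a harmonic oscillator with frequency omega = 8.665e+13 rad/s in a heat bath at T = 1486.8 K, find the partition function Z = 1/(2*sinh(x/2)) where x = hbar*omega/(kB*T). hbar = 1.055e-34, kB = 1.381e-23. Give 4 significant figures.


Step 1: Compute x = hbar*omega/(kB*T) = 1.055e-34*8.665e+13/(1.381e-23*1486.8) = 0.4452
Step 2: x/2 = 0.2226
Step 3: sinh(x/2) = 0.2245
Step 4: Z = 1/(2*0.2245) = 2.228

2.228


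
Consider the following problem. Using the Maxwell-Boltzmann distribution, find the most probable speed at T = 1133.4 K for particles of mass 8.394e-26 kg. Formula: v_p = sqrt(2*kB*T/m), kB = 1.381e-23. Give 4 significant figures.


Step 1: Numerator = 2*kB*T = 2*1.381e-23*1133.4 = 3.13e-20
Step 2: Ratio = 3.13e-20 / 8.394e-26 = 3.729e+05
Step 3: v_p = sqrt(3.729e+05) = 610.7 m/s

610.7


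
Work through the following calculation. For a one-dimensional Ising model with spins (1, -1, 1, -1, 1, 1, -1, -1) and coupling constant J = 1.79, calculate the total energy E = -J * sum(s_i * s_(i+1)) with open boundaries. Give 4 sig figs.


Step 1: Nearest-neighbor products: -1, -1, -1, -1, 1, -1, 1
Step 2: Sum of products = -3
Step 3: E = -1.79 * -3 = 5.37

5.37


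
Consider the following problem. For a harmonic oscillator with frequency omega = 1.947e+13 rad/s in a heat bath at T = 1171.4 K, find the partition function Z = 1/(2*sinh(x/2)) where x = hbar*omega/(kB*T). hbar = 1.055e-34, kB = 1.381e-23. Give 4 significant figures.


Step 1: Compute x = hbar*omega/(kB*T) = 1.055e-34*1.947e+13/(1.381e-23*1171.4) = 0.127
Step 2: x/2 = 0.06349
Step 3: sinh(x/2) = 0.06353
Step 4: Z = 1/(2*0.06353) = 7.87

7.87


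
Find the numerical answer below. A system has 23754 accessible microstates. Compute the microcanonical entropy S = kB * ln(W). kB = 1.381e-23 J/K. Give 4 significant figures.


Step 1: ln(W) = ln(23754) = 10.08
Step 2: S = kB * ln(W) = 1.381e-23 * 10.08
Step 3: S = 1.391e-22 J/K

1.391e-22


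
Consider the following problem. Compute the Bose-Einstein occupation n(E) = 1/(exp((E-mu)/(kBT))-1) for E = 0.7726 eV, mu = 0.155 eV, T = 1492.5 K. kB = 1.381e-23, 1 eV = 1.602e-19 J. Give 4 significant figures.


Step 1: (E - mu) = 0.6176 eV
Step 2: x = (E-mu)*eV/(kB*T) = 0.6176*1.602e-19/(1.381e-23*1492.5) = 4.8
Step 3: exp(x) = 121.5
Step 4: n = 1/(exp(x)-1) = 0.008296

0.008296


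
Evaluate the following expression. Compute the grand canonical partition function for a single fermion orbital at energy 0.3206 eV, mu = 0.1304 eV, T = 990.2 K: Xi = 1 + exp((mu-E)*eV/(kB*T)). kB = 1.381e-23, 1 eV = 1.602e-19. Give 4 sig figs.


Step 1: (mu - E) = 0.1304 - 0.3206 = -0.1902 eV
Step 2: x = (mu-E)*eV/(kB*T) = -0.1902*1.602e-19/(1.381e-23*990.2) = -2.228
Step 3: exp(x) = 0.1077
Step 4: Xi = 1 + 0.1077 = 1.108

1.108


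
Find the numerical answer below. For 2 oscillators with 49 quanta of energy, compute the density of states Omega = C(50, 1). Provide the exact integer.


Step 1: Use binomial coefficient C(50, 1)
Step 2: Numerator = 50! / 49!
Step 3: Denominator = 1!
Step 4: Omega = 50

50


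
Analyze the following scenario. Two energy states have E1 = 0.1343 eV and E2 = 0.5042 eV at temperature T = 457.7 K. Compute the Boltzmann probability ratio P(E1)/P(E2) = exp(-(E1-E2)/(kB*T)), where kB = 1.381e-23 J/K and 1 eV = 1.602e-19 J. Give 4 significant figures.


Step 1: Compute energy difference dE = E1 - E2 = 0.1343 - 0.5042 = -0.3699 eV
Step 2: Convert to Joules: dE_J = -0.3699 * 1.602e-19 = -5.926e-20 J
Step 3: Compute exponent = -dE_J / (kB * T) = -(-5.926e-20) / (1.381e-23 * 457.7) = 9.375
Step 4: P(E1)/P(E2) = exp(9.375) = 1.179e+04

1.179e+04


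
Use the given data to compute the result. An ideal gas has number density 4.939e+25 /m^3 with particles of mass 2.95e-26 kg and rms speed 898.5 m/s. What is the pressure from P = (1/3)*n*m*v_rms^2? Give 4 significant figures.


Step 1: v_rms^2 = 898.5^2 = 8.073e+05
Step 2: n*m = 4.939e+25*2.95e-26 = 1.457
Step 3: P = (1/3)*1.457*8.073e+05 = 3.921e+05 Pa

3.921e+05


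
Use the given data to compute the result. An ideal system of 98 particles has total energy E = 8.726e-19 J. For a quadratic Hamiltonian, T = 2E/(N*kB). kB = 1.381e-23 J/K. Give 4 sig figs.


Step 1: Numerator = 2*E = 2*8.726e-19 = 1.745e-18 J
Step 2: Denominator = N*kB = 98*1.381e-23 = 1.353e-21
Step 3: T = 1.745e-18 / 1.353e-21 = 1290 K

1290


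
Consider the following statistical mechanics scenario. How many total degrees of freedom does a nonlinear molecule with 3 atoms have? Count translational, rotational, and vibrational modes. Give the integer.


Step 1: Translational DOF = 3
Step 2: Rotational DOF (nonlinear) = 3
Step 3: Vibrational DOF = 3*3 - 6 = 3
Step 4: Total = 3 + 3 + 3 = 9

9


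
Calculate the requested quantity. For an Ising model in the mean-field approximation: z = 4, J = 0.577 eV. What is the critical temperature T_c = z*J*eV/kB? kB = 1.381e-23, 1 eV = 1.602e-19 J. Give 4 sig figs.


Step 1: z*J = 4*0.577 = 2.308 eV
Step 2: Convert to Joules: 2.308*1.602e-19 = 3.697e-19 J
Step 3: T_c = 3.697e-19 / 1.381e-23 = 2.677e+04 K

2.677e+04


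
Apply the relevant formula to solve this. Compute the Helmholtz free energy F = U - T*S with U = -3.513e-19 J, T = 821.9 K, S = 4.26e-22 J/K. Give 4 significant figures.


Step 1: T*S = 821.9 * 4.26e-22 = 3.501e-19 J
Step 2: F = U - T*S = -3.513e-19 - 3.501e-19
Step 3: F = -7.014e-19 J

-7.014e-19


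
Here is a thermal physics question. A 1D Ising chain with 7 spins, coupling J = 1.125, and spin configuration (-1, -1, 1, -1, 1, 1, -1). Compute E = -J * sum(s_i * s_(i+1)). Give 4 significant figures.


Step 1: Nearest-neighbor products: 1, -1, -1, -1, 1, -1
Step 2: Sum of products = -2
Step 3: E = -1.125 * -2 = 2.25

2.25


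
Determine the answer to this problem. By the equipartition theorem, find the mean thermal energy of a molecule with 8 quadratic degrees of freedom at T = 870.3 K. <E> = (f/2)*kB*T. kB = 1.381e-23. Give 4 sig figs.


Step 1: f/2 = 8/2 = 4
Step 2: kB*T = 1.381e-23 * 870.3 = 1.202e-20
Step 3: <E> = 4 * 1.202e-20 = 4.808e-20 J

4.808e-20


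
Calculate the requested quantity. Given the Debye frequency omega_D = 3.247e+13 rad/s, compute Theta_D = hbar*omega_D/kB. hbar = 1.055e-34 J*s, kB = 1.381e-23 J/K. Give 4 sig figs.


Step 1: hbar*omega_D = 1.055e-34 * 3.247e+13 = 3.426e-21 J
Step 2: Theta_D = 3.426e-21 / 1.381e-23
Step 3: Theta_D = 248.1 K

248.1


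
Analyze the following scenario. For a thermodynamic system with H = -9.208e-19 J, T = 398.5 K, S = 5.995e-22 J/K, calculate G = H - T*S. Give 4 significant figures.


Step 1: T*S = 398.5 * 5.995e-22 = 2.389e-19 J
Step 2: G = H - T*S = -9.208e-19 - 2.389e-19
Step 3: G = -1.16e-18 J

-1.16e-18


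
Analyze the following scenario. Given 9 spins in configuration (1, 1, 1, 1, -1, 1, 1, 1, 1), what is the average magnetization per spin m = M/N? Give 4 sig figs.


Step 1: Count up spins (+1): 8, down spins (-1): 1
Step 2: Total magnetization M = 8 - 1 = 7
Step 3: m = M/N = 7/9 = 0.7778

0.7778


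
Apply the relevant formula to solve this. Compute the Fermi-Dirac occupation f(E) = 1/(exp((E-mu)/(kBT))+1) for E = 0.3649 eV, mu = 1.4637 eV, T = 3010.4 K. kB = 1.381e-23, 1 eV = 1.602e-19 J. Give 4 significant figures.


Step 1: (E - mu) = 0.3649 - 1.4637 = -1.099 eV
Step 2: Convert: (E-mu)*eV = -1.76e-19 J
Step 3: x = (E-mu)*eV/(kB*T) = -4.234
Step 4: f = 1/(exp(-4.234)+1) = 0.9857

0.9857


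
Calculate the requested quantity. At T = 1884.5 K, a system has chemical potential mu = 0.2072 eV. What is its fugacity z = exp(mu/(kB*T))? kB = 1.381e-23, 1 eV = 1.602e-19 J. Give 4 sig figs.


Step 1: Convert mu to Joules: 0.2072*1.602e-19 = 3.319e-20 J
Step 2: kB*T = 1.381e-23*1884.5 = 2.602e-20 J
Step 3: mu/(kB*T) = 1.275
Step 4: z = exp(1.275) = 3.58

3.58


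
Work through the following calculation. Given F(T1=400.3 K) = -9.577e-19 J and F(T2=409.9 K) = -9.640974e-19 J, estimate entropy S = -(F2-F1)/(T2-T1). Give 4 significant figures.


Step 1: dF = F2 - F1 = -9.640974e-19 - (-9.577e-19) = -6.3974e-21 J
Step 2: dT = T2 - T1 = 409.9 - 400.3 = 9.6 K
Step 3: S = -dF/dT = -(-6.3974e-21)/9.6 = 6.664e-22 J/K

6.664e-22


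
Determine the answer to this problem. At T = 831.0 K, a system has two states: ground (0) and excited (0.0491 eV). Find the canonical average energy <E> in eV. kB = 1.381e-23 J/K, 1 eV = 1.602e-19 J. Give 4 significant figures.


Step 1: beta*E = 0.0491*1.602e-19/(1.381e-23*831.0) = 0.6854
Step 2: exp(-beta*E) = 0.5039
Step 3: <E> = 0.0491*0.5039/(1+0.5039) = 0.01645 eV

0.01645


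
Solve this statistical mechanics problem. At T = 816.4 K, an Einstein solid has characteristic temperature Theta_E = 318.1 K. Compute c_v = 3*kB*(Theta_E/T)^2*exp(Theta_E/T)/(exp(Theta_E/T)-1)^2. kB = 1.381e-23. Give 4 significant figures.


Step 1: x = Theta_E/T = 318.1/816.4 = 0.3896
Step 2: x^2 = 0.1518
Step 3: exp(x) = 1.476
Step 4: c_v = 3*1.381e-23*0.1518*1.476/(1.476-1)^2 = 4.091e-23

4.091e-23


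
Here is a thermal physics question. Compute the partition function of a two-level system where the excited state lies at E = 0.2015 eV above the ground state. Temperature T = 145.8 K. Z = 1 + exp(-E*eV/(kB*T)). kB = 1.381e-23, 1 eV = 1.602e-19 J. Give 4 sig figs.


Step 1: Compute beta*E = E*eV/(kB*T) = 0.2015*1.602e-19/(1.381e-23*145.8) = 16.03
Step 2: exp(-beta*E) = exp(-16.03) = 1.09e-07
Step 3: Z = 1 + 1.09e-07 = 1

1


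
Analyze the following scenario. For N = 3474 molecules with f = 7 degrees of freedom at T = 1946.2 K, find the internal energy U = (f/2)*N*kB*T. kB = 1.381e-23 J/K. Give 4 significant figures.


Step 1: f/2 = 7/2 = 3.5
Step 2: N*kB*T = 3474*1.381e-23*1946.2 = 9.337e-17
Step 3: U = 3.5 * 9.337e-17 = 3.268e-16 J

3.268e-16


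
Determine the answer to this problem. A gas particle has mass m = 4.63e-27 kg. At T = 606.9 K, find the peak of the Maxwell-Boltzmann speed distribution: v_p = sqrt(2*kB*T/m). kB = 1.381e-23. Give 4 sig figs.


Step 1: Numerator = 2*kB*T = 2*1.381e-23*606.9 = 1.676e-20
Step 2: Ratio = 1.676e-20 / 4.63e-27 = 3.62e+06
Step 3: v_p = sqrt(3.62e+06) = 1903 m/s

1903


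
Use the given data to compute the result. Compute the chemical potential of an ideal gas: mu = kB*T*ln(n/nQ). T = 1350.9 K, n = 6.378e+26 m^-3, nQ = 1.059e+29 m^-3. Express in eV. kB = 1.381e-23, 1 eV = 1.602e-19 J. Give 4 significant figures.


Step 1: n/nQ = 6.378e+26/1.059e+29 = 0.006023
Step 2: ln(n/nQ) = -5.112
Step 3: mu = kB*T*ln(n/nQ) = 1.866e-20*-5.112 = -9.537e-20 J
Step 4: Convert to eV: -9.537e-20/1.602e-19 = -0.5953 eV

-0.5953


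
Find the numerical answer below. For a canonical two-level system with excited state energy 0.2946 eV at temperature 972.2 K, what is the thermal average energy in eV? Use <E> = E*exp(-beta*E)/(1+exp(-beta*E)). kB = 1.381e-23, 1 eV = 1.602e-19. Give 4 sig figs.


Step 1: beta*E = 0.2946*1.602e-19/(1.381e-23*972.2) = 3.515
Step 2: exp(-beta*E) = 0.02974
Step 3: <E> = 0.2946*0.02974/(1+0.02974) = 0.008509 eV

0.008509


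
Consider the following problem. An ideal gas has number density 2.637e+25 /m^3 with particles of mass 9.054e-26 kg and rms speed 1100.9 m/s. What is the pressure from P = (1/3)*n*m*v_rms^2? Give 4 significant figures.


Step 1: v_rms^2 = 1100.9^2 = 1.212e+06
Step 2: n*m = 2.637e+25*9.054e-26 = 2.388
Step 3: P = (1/3)*2.388*1.212e+06 = 9.646e+05 Pa

9.646e+05


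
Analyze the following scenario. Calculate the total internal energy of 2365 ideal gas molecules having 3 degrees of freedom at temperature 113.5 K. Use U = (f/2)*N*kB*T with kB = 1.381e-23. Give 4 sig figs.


Step 1: f/2 = 3/2 = 1.5
Step 2: N*kB*T = 2365*1.381e-23*113.5 = 3.707e-18
Step 3: U = 1.5 * 3.707e-18 = 5.56e-18 J

5.56e-18


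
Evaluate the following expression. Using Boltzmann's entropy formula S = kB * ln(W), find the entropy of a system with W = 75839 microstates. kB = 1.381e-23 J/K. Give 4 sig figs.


Step 1: ln(W) = ln(75839) = 11.24
Step 2: S = kB * ln(W) = 1.381e-23 * 11.24
Step 3: S = 1.552e-22 J/K

1.552e-22


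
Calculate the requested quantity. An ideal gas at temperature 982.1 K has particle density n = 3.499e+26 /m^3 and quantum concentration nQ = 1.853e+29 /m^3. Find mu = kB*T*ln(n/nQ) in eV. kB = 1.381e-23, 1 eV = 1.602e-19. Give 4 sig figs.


Step 1: n/nQ = 3.499e+26/1.853e+29 = 0.001888
Step 2: ln(n/nQ) = -6.272
Step 3: mu = kB*T*ln(n/nQ) = 1.356e-20*-6.272 = -8.507e-20 J
Step 4: Convert to eV: -8.507e-20/1.602e-19 = -0.531 eV

-0.531


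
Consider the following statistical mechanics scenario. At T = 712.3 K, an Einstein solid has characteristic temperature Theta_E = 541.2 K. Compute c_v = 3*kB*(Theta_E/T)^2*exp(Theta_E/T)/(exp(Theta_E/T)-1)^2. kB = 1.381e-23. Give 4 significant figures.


Step 1: x = Theta_E/T = 541.2/712.3 = 0.7598
Step 2: x^2 = 0.5773
Step 3: exp(x) = 2.138
Step 4: c_v = 3*1.381e-23*0.5773*2.138/(2.138-1)^2 = 3.949e-23

3.949e-23


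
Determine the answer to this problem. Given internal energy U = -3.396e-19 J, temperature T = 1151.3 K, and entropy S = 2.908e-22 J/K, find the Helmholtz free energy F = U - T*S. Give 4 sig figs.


Step 1: T*S = 1151.3 * 2.908e-22 = 3.348e-19 J
Step 2: F = U - T*S = -3.396e-19 - 3.348e-19
Step 3: F = -6.744e-19 J

-6.744e-19


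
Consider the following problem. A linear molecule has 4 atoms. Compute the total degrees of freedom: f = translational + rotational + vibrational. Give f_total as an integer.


Step 1: Translational DOF = 3
Step 2: Rotational DOF (linear) = 2
Step 3: Vibrational DOF = 3*4 - 5 = 7
Step 4: Total = 3 + 2 + 7 = 12

12


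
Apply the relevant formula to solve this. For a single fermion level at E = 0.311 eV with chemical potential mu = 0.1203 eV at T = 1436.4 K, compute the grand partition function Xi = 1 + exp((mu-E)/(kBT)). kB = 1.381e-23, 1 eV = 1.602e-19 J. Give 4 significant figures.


Step 1: (mu - E) = 0.1203 - 0.311 = -0.1907 eV
Step 2: x = (mu-E)*eV/(kB*T) = -0.1907*1.602e-19/(1.381e-23*1436.4) = -1.54
Step 3: exp(x) = 0.2144
Step 4: Xi = 1 + 0.2144 = 1.214

1.214


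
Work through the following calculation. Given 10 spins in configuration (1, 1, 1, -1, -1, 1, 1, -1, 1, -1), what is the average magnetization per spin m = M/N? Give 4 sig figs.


Step 1: Count up spins (+1): 6, down spins (-1): 4
Step 2: Total magnetization M = 6 - 4 = 2
Step 3: m = M/N = 2/10 = 0.2

0.2


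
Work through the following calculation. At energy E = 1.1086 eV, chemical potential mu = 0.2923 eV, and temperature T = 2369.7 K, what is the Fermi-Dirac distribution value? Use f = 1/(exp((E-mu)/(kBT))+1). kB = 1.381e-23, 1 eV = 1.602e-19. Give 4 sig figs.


Step 1: (E - mu) = 1.1086 - 0.2923 = 0.8163 eV
Step 2: Convert: (E-mu)*eV = 1.308e-19 J
Step 3: x = (E-mu)*eV/(kB*T) = 3.996
Step 4: f = 1/(exp(3.996)+1) = 0.01806

0.01806


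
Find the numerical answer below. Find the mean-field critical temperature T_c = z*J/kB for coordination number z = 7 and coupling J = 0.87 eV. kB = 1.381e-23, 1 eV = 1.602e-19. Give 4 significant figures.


Step 1: z*J = 7*0.87 = 6.09 eV
Step 2: Convert to Joules: 6.09*1.602e-19 = 9.756e-19 J
Step 3: T_c = 9.756e-19 / 1.381e-23 = 7.065e+04 K

7.065e+04


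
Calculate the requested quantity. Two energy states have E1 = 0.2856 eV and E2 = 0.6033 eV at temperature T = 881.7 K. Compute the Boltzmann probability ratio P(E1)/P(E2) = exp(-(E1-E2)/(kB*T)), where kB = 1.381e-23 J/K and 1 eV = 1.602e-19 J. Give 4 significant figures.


Step 1: Compute energy difference dE = E1 - E2 = 0.2856 - 0.6033 = -0.3177 eV
Step 2: Convert to Joules: dE_J = -0.3177 * 1.602e-19 = -5.09e-20 J
Step 3: Compute exponent = -dE_J / (kB * T) = -(-5.09e-20) / (1.381e-23 * 881.7) = 4.18
Step 4: P(E1)/P(E2) = exp(4.18) = 65.36

65.36


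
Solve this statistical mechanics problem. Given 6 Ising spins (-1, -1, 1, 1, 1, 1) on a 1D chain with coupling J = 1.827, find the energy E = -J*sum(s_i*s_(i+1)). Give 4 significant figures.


Step 1: Nearest-neighbor products: 1, -1, 1, 1, 1
Step 2: Sum of products = 3
Step 3: E = -1.827 * 3 = -5.481

-5.481


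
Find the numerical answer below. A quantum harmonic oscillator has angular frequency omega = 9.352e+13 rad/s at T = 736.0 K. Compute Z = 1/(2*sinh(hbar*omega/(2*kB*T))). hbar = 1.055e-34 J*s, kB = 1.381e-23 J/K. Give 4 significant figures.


Step 1: Compute x = hbar*omega/(kB*T) = 1.055e-34*9.352e+13/(1.381e-23*736.0) = 0.9707
Step 2: x/2 = 0.4854
Step 3: sinh(x/2) = 0.5046
Step 4: Z = 1/(2*0.5046) = 0.9908

0.9908


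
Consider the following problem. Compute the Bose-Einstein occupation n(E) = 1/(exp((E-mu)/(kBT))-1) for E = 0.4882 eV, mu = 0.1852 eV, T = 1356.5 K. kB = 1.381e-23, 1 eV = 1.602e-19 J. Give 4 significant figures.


Step 1: (E - mu) = 0.303 eV
Step 2: x = (E-mu)*eV/(kB*T) = 0.303*1.602e-19/(1.381e-23*1356.5) = 2.591
Step 3: exp(x) = 13.35
Step 4: n = 1/(exp(x)-1) = 0.081

0.081


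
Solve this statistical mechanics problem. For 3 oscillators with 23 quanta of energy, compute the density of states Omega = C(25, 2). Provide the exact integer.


Step 1: Use binomial coefficient C(25, 2)
Step 2: Numerator = 25! / 23!
Step 3: Denominator = 2!
Step 4: Omega = 300

300


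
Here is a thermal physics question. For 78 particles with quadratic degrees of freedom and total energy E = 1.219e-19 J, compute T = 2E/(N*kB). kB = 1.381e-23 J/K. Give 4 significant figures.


Step 1: Numerator = 2*E = 2*1.219e-19 = 2.438e-19 J
Step 2: Denominator = N*kB = 78*1.381e-23 = 1.077e-21
Step 3: T = 2.438e-19 / 1.077e-21 = 226.3 K

226.3


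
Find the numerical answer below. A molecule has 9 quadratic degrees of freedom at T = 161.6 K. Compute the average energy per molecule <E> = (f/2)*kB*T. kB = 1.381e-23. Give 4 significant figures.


Step 1: f/2 = 9/2 = 4.5
Step 2: kB*T = 1.381e-23 * 161.6 = 2.232e-21
Step 3: <E> = 4.5 * 2.232e-21 = 1.004e-20 J

1.004e-20


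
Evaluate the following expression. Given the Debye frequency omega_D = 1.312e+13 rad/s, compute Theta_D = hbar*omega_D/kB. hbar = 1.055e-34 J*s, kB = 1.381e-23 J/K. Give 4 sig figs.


Step 1: hbar*omega_D = 1.055e-34 * 1.312e+13 = 1.384e-21 J
Step 2: Theta_D = 1.384e-21 / 1.381e-23
Step 3: Theta_D = 100.2 K

100.2


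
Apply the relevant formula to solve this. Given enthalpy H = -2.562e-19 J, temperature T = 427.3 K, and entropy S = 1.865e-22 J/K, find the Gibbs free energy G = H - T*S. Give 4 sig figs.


Step 1: T*S = 427.3 * 1.865e-22 = 7.969e-20 J
Step 2: G = H - T*S = -2.562e-19 - 7.969e-20
Step 3: G = -3.359e-19 J

-3.359e-19


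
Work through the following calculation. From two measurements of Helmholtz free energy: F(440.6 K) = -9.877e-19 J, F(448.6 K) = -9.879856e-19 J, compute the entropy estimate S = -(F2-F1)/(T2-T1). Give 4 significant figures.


Step 1: dF = F2 - F1 = -9.879856e-19 - (-9.877e-19) = -2.856e-22 J
Step 2: dT = T2 - T1 = 448.6 - 440.6 = 8 K
Step 3: S = -dF/dT = -(-2.856e-22)/8 = 3.57e-23 J/K

3.57e-23


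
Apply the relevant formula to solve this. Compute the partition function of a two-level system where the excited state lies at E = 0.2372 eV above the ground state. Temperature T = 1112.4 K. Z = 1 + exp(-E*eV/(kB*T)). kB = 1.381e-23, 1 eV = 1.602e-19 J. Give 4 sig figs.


Step 1: Compute beta*E = E*eV/(kB*T) = 0.2372*1.602e-19/(1.381e-23*1112.4) = 2.474
Step 2: exp(-beta*E) = exp(-2.474) = 0.08428
Step 3: Z = 1 + 0.08428 = 1.084

1.084


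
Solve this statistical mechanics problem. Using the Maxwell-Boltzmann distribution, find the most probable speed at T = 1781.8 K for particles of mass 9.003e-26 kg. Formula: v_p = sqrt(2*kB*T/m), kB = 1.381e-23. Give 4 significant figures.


Step 1: Numerator = 2*kB*T = 2*1.381e-23*1781.8 = 4.921e-20
Step 2: Ratio = 4.921e-20 / 9.003e-26 = 5.466e+05
Step 3: v_p = sqrt(5.466e+05) = 739.3 m/s

739.3


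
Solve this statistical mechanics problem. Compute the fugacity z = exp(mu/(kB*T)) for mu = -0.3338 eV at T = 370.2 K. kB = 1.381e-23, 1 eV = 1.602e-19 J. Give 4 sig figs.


Step 1: Convert mu to Joules: -0.3338*1.602e-19 = -5.347e-20 J
Step 2: kB*T = 1.381e-23*370.2 = 5.112e-21 J
Step 3: mu/(kB*T) = -10.46
Step 4: z = exp(-10.46) = 2.867e-05

2.867e-05


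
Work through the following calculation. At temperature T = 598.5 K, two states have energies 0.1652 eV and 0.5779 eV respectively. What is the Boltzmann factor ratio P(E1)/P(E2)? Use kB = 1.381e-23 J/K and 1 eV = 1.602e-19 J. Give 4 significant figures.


Step 1: Compute energy difference dE = E1 - E2 = 0.1652 - 0.5779 = -0.4127 eV
Step 2: Convert to Joules: dE_J = -0.4127 * 1.602e-19 = -6.611e-20 J
Step 3: Compute exponent = -dE_J / (kB * T) = -(-6.611e-20) / (1.381e-23 * 598.5) = 7.999
Step 4: P(E1)/P(E2) = exp(7.999) = 2978

2978


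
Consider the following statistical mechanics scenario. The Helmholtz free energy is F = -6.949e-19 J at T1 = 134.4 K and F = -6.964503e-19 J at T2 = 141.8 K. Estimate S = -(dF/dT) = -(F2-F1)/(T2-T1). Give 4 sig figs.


Step 1: dF = F2 - F1 = -6.964503e-19 - (-6.949e-19) = -1.5503e-21 J
Step 2: dT = T2 - T1 = 141.8 - 134.4 = 7.4 K
Step 3: S = -dF/dT = -(-1.5503e-21)/7.4 = 2.095e-22 J/K

2.095e-22


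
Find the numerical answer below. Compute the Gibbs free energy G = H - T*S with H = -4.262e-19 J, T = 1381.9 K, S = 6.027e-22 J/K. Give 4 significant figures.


Step 1: T*S = 1381.9 * 6.027e-22 = 8.329e-19 J
Step 2: G = H - T*S = -4.262e-19 - 8.329e-19
Step 3: G = -1.259e-18 J

-1.259e-18


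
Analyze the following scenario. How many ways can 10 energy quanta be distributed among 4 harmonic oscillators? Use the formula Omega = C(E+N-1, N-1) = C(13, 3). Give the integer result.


Step 1: Use binomial coefficient C(13, 3)
Step 2: Numerator = 13! / 10!
Step 3: Denominator = 3!
Step 4: Omega = 286

286


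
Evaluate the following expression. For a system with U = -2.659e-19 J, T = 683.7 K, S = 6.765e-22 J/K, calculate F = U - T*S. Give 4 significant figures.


Step 1: T*S = 683.7 * 6.765e-22 = 4.625e-19 J
Step 2: F = U - T*S = -2.659e-19 - 4.625e-19
Step 3: F = -7.284e-19 J

-7.284e-19


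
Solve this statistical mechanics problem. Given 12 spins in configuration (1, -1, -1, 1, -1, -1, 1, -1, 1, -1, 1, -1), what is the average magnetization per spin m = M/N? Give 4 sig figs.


Step 1: Count up spins (+1): 5, down spins (-1): 7
Step 2: Total magnetization M = 5 - 7 = -2
Step 3: m = M/N = -2/12 = -0.1667

-0.1667


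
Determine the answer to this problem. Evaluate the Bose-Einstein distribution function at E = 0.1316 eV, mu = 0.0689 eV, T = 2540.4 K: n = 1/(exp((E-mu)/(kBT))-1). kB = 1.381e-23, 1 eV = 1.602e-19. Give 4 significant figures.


Step 1: (E - mu) = 0.0627 eV
Step 2: x = (E-mu)*eV/(kB*T) = 0.0627*1.602e-19/(1.381e-23*2540.4) = 0.2863
Step 3: exp(x) = 1.332
Step 4: n = 1/(exp(x)-1) = 3.017

3.017


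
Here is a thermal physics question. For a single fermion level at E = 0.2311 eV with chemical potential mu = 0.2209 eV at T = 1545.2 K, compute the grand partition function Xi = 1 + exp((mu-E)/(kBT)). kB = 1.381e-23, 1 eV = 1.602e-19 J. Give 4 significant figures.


Step 1: (mu - E) = 0.2209 - 0.2311 = -0.0102 eV
Step 2: x = (mu-E)*eV/(kB*T) = -0.0102*1.602e-19/(1.381e-23*1545.2) = -0.07657
Step 3: exp(x) = 0.9263
Step 4: Xi = 1 + 0.9263 = 1.926

1.926


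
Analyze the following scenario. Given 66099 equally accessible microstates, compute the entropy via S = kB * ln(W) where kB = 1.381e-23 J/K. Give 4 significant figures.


Step 1: ln(W) = ln(66099) = 11.1
Step 2: S = kB * ln(W) = 1.381e-23 * 11.1
Step 3: S = 1.533e-22 J/K

1.533e-22


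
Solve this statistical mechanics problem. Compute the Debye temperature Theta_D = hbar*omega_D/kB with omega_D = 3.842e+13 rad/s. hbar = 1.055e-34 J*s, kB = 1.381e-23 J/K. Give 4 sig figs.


Step 1: hbar*omega_D = 1.055e-34 * 3.842e+13 = 4.053e-21 J
Step 2: Theta_D = 4.053e-21 / 1.381e-23
Step 3: Theta_D = 293.5 K

293.5


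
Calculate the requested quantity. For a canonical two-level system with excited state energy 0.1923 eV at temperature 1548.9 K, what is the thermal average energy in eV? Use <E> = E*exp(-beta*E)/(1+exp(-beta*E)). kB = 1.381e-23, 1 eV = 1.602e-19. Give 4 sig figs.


Step 1: beta*E = 0.1923*1.602e-19/(1.381e-23*1548.9) = 1.44
Step 2: exp(-beta*E) = 0.2369
Step 3: <E> = 0.1923*0.2369/(1+0.2369) = 0.03683 eV

0.03683


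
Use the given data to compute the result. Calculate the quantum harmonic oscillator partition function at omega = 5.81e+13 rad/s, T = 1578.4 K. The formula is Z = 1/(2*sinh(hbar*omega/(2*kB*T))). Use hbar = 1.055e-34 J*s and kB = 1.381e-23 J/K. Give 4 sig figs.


Step 1: Compute x = hbar*omega/(kB*T) = 1.055e-34*5.81e+13/(1.381e-23*1578.4) = 0.2812
Step 2: x/2 = 0.1406
Step 3: sinh(x/2) = 0.1411
Step 4: Z = 1/(2*0.1411) = 3.544

3.544


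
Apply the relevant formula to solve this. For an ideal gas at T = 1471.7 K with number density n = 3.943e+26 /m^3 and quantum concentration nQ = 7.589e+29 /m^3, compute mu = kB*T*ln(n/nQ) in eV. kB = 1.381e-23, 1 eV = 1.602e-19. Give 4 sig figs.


Step 1: n/nQ = 3.943e+26/7.589e+29 = 0.0005196
Step 2: ln(n/nQ) = -7.563
Step 3: mu = kB*T*ln(n/nQ) = 2.032e-20*-7.563 = -1.537e-19 J
Step 4: Convert to eV: -1.537e-19/1.602e-19 = -0.9594 eV

-0.9594


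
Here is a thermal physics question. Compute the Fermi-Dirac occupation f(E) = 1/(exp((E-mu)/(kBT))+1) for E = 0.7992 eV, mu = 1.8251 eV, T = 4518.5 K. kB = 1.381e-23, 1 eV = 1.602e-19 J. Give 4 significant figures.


Step 1: (E - mu) = 0.7992 - 1.8251 = -1.026 eV
Step 2: Convert: (E-mu)*eV = -1.643e-19 J
Step 3: x = (E-mu)*eV/(kB*T) = -2.634
Step 4: f = 1/(exp(-2.634)+1) = 0.933

0.933


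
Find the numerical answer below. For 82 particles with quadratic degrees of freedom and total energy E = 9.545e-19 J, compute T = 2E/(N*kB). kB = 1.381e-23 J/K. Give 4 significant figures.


Step 1: Numerator = 2*E = 2*9.545e-19 = 1.909e-18 J
Step 2: Denominator = N*kB = 82*1.381e-23 = 1.132e-21
Step 3: T = 1.909e-18 / 1.132e-21 = 1686 K

1686


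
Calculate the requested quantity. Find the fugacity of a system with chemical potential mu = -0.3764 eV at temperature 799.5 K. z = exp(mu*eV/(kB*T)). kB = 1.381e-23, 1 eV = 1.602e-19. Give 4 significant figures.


Step 1: Convert mu to Joules: -0.3764*1.602e-19 = -6.03e-20 J
Step 2: kB*T = 1.381e-23*799.5 = 1.104e-20 J
Step 3: mu/(kB*T) = -5.461
Step 4: z = exp(-5.461) = 0.004248

0.004248


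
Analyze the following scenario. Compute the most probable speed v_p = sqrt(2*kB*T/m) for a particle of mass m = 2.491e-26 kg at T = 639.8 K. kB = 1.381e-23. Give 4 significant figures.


Step 1: Numerator = 2*kB*T = 2*1.381e-23*639.8 = 1.767e-20
Step 2: Ratio = 1.767e-20 / 2.491e-26 = 7.094e+05
Step 3: v_p = sqrt(7.094e+05) = 842.3 m/s

842.3


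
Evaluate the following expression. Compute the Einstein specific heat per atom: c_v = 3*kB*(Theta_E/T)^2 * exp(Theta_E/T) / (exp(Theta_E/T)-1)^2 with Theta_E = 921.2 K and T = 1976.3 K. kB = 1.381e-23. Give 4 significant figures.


Step 1: x = Theta_E/T = 921.2/1976.3 = 0.4661
Step 2: x^2 = 0.2173
Step 3: exp(x) = 1.594
Step 4: c_v = 3*1.381e-23*0.2173*1.594/(1.594-1)^2 = 4.069e-23

4.069e-23


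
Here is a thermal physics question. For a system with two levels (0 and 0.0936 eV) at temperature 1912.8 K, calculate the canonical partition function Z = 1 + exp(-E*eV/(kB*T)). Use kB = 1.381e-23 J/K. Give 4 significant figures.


Step 1: Compute beta*E = E*eV/(kB*T) = 0.0936*1.602e-19/(1.381e-23*1912.8) = 0.5676
Step 2: exp(-beta*E) = exp(-0.5676) = 0.5669
Step 3: Z = 1 + 0.5669 = 1.567

1.567
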